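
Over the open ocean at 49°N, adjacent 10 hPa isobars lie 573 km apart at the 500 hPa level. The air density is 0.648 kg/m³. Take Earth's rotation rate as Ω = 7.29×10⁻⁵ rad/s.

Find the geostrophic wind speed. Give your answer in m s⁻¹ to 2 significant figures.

Coriolis parameter at 49°N:
f = 2Ω sin φ = 2 × 7.29×10⁻⁵ × sin 49° = 1.10×10⁻⁴ s⁻¹
Pressure gradient: |∂P/∂n| = 1000 Pa / 573000 m = 1.75×10⁻³ Pa/m
Geostrophic balance (pressure-gradient force = Coriolis force):
V_g = (1/(fρ)) |∂P/∂n| = 1.75×10⁻³ / (1.10×10⁻⁴ × 0.648) = 24.5 m/s

24 m s⁻¹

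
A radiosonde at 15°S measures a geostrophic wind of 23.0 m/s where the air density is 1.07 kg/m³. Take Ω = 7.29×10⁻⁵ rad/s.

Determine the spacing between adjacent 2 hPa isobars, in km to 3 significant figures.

Coriolis parameter at 15°S:
f = 2Ω sin φ = 2 × 7.29×10⁻⁵ × sin 15° = 3.77×10⁻⁵ s⁻¹
Geostrophic balance rearranged: |∂P/∂n| = f ρ V_g
|∂P/∂n| = 3.77×10⁻⁵ × 1.07 × 23.0 = 9.29×10⁻⁴ Pa/m
Isobar spacing: Δn = ΔP/|∂P/∂n| = 200 Pa / 9.29×10⁻⁴ Pa/m = 215360 m ≈ 215 km

215 km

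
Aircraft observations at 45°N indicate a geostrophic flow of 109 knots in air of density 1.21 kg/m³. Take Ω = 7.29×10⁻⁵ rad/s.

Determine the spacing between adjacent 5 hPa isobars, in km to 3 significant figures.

71.5 km

Coriolis parameter at 45°N:
f = 2Ω sin φ = 2 × 7.29×10⁻⁵ × sin 45° = 1.03×10⁻⁴ s⁻¹
Wind speed in SI: 109 knots = 56.1 m/s
Geostrophic balance rearranged: |∂P/∂n| = f ρ V_g
|∂P/∂n| = 1.03×10⁻⁴ × 1.21 × 56.1 = 7.00×10⁻³ Pa/m
Isobar spacing: Δn = ΔP/|∂P/∂n| = 500 Pa / 7.00×10⁻³ Pa/m = 71479 m ≈ 71.5 km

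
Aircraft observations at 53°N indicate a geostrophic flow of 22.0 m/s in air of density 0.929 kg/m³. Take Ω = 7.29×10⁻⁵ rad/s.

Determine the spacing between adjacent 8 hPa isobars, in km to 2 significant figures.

Coriolis parameter at 53°N:
f = 2Ω sin φ = 2 × 7.29×10⁻⁵ × sin 53° = 1.16×10⁻⁴ s⁻¹
Geostrophic balance rearranged: |∂P/∂n| = f ρ V_g
|∂P/∂n| = 1.16×10⁻⁴ × 0.929 × 22.0 = 2.38×10⁻³ Pa/m
Isobar spacing: Δn = ΔP/|∂P/∂n| = 800 Pa / 2.38×10⁻³ Pa/m = 336160 m ≈ 340 km

340 km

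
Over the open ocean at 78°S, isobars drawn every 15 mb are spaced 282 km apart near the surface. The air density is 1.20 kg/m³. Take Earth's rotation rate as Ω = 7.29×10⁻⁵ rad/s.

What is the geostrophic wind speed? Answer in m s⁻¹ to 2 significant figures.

Coriolis parameter at 78°S:
f = 2Ω sin φ = 2 × 7.29×10⁻⁵ × sin 78° = 1.43×10⁻⁴ s⁻¹
Pressure gradient: |∂P/∂n| = 1500 Pa / 282000 m = 5.32×10⁻³ Pa/m
Geostrophic balance (pressure-gradient force = Coriolis force):
V_g = (1/(fρ)) |∂P/∂n| = 5.32×10⁻³ / (1.43×10⁻⁴ × 1.20) = 31.1 m/s

31 m s⁻¹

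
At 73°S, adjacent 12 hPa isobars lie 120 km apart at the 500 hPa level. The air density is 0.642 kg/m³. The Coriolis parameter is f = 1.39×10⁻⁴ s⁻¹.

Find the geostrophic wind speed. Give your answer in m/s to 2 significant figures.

110 m/s

Pressure gradient: |∂P/∂n| = 1200 Pa / 120000 m = 1.00×10⁻² Pa/m
Geostrophic balance (pressure-gradient force = Coriolis force):
V_g = (1/(fρ)) |∂P/∂n| = 1.00×10⁻² / (1.39×10⁻⁴ × 0.642) = 112 m/s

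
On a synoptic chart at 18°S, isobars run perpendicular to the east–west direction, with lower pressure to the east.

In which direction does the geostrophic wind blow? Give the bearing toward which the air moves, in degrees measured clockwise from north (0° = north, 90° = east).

The pressure-gradient force points toward the east (bearing 090°).
Geostrophic balance: in the Southern Hemisphere the Coriolis force deflects motion to the left, so the geostrophic wind blows 90° to the left of the pressure-gradient force (low pressure on the right).
Rotating 090° by 90° counterclockwise gives 000° — the wind blows toward the north.

000°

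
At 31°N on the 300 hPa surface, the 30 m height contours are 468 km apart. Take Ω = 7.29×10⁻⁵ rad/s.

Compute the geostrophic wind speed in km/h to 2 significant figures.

Coriolis parameter at 31°N:
f = 2Ω sin φ = 2 × 7.29×10⁻⁵ × sin 31° = 7.51×10⁻⁵ s⁻¹
Height gradient: |∂Z/∂n| = 30 m / 468000 m = 6.41×10⁻⁵
On a pressure surface, geostrophic balance gives V_g = (g/f)|∂Z/∂n|:
V_g = 9.81 × 6.41×10⁻⁵ / 7.51×10⁻⁵ = 8.37 m/s
Converting: 8.37 m/s × 3.6 = 30 km/h

30 km/h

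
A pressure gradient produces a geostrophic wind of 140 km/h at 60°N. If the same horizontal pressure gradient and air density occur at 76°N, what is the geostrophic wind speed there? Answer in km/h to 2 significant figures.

With the same pressure gradient and density, V_g ∝ 1/f ∝ 1/sin φ.
V₂ = V₁ · sin φ₁ / sin φ₂ = 140 × sin 60° / sin 76°
V₂ = 140 × 0.8660/0.9703 = 120 km/h

120 km/h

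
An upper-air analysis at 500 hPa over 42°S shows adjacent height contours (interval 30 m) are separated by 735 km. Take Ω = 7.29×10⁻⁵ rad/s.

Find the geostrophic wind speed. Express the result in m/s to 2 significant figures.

Coriolis parameter at 42°S:
f = 2Ω sin φ = 2 × 7.29×10⁻⁵ × sin 42° = 9.76×10⁻⁵ s⁻¹
Height gradient: |∂Z/∂n| = 30 m / 735000 m = 4.08×10⁻⁵
On a pressure surface, geostrophic balance gives V_g = (g/f)|∂Z/∂n|:
V_g = 9.81 × 4.08×10⁻⁵ / 9.76×10⁻⁵ = 4.10 m/s

4.1 m/s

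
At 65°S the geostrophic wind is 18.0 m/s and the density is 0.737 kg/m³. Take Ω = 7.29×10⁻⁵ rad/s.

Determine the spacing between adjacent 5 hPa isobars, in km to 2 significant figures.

290 km

Coriolis parameter at 65°S:
f = 2Ω sin φ = 2 × 7.29×10⁻⁵ × sin 65° = 1.32×10⁻⁴ s⁻¹
Geostrophic balance rearranged: |∂P/∂n| = f ρ V_g
|∂P/∂n| = 1.32×10⁻⁴ × 0.737 × 18.0 = 1.75×10⁻³ Pa/m
Isobar spacing: Δn = ΔP/|∂P/∂n| = 500 Pa / 1.75×10⁻³ Pa/m = 285231 m ≈ 290 km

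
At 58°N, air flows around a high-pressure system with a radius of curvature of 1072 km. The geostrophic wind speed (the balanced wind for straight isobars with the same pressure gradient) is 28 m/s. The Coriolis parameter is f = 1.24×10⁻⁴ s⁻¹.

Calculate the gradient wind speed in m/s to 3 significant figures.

Around a high, pressure-gradient force acts outward with centrifugal, so Coriolis balances both:
fV = (1/ρ)|∂P/∂n| + V²/R  →  V² − fR·V + fR·V_g = 0
With fR = 1.24×10⁻⁴ × 1072×10³ m = 133 m/s:
V = [fR − √((fR)² − 4 fR V_g)]/2 = [133 − √(133² − 4×133×28)]/2 = 40.1 m/s
Supergeostrophic (V > V_g = 28 m/s), as expected around a high.

40.1 m/s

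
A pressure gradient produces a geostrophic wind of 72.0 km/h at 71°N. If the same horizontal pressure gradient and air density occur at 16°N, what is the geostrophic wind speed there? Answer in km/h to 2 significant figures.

With the same pressure gradient and density, V_g ∝ 1/f ∝ 1/sin φ.
V₂ = V₁ · sin φ₁ / sin φ₂ = 72.0 × sin 71° / sin 16°
V₂ = 72.0 × 0.9455/0.2756 = 250 km/h

250 km/h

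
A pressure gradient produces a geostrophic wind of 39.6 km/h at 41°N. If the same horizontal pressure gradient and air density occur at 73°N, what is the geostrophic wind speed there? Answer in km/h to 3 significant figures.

With the same pressure gradient and density, V_g ∝ 1/f ∝ 1/sin φ.
V₂ = V₁ · sin φ₁ / sin φ₂ = 39.6 × sin 41° / sin 73°
V₂ = 39.6 × 0.6561/0.9563 = 27.2 km/h

27.2 km/h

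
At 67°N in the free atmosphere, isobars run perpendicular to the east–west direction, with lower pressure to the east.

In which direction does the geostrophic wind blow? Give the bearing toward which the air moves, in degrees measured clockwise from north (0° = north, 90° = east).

The pressure-gradient force points toward the east (bearing 090°).
Geostrophic balance: in the Northern Hemisphere the Coriolis force deflects motion to the right, so the geostrophic wind blows 90° to the right of the pressure-gradient force (low pressure on the left).
Rotating 090° by 90° clockwise gives 180° — the wind blows toward the south.

180°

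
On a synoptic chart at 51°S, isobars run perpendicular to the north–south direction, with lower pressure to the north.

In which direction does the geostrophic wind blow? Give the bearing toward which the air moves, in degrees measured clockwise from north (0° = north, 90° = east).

The pressure-gradient force points toward the north (bearing 000°).
Geostrophic balance: in the Southern Hemisphere the Coriolis force deflects motion to the left, so the geostrophic wind blows 90° to the left of the pressure-gradient force (low pressure on the right).
Rotating 000° by 90° counterclockwise gives 270° — the wind blows toward the west.

270°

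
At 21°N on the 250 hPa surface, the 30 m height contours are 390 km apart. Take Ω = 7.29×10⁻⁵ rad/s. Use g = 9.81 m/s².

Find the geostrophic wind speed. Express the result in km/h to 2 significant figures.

Coriolis parameter at 21°N:
f = 2Ω sin φ = 2 × 7.29×10⁻⁵ × sin 21° = 5.23×10⁻⁵ s⁻¹
Height gradient: |∂Z/∂n| = 30 m / 390000 m = 7.69×10⁻⁵
On a pressure surface, geostrophic balance gives V_g = (g/f)|∂Z/∂n|:
V_g = 9.81 × 7.69×10⁻⁵ / 5.23×10⁻⁵ = 14.4 m/s
Converting: 14.4 m/s × 3.6 = 52 km/h

52 km/h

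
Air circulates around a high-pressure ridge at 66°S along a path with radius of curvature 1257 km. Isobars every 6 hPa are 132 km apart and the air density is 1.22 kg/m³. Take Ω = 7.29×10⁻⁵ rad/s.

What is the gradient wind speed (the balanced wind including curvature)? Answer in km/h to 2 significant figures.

130 km/h

Coriolis parameter at 66°S:
f = 2Ω sin φ = 2 × 7.29×10⁻⁵ × sin 66° = 1.33×10⁻⁴ s⁻¹
Pressure gradient: |∂P/∂n| = 600 Pa / 132000 m = 4.55×10⁻³ Pa/m
Geostrophic speed: V_g = |∂P/∂n|/(fρ) = 4.55×10⁻³/(1.33×10⁻⁴ × 1.22) = 28.0 m/s
Around a high, pressure-gradient force acts outward with centrifugal, so Coriolis balances both:
fV = (1/ρ)|∂P/∂n| + V²/R  →  V² − fR·V + fR·V_g = 0
With fR = 1.33×10⁻⁴ × 1257×10³ m = 167 m/s:
V = [fR − √((fR)² − 4 fR V_g)]/2 = [167 − √(167² − 4×167×28)]/2 = 35.5 m/s
Supergeostrophic (V > V_g = 28 m/s), as expected around a high.
Converting: 35.5 m/s × 3.6 = 130 km/h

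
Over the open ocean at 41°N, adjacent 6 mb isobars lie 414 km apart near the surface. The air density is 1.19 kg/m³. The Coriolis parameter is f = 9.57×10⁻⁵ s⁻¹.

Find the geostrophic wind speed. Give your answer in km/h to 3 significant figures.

Pressure gradient: |∂P/∂n| = 600 Pa / 414000 m = 1.45×10⁻³ Pa/m
Geostrophic balance (pressure-gradient force = Coriolis force):
V_g = (1/(fρ)) |∂P/∂n| = 1.45×10⁻³ / (9.57×10⁻⁵ × 1.19) = 12.7 m/s
Converting: 12.7 m/s × 3.6 = 45.8 km/h

45.8 km/h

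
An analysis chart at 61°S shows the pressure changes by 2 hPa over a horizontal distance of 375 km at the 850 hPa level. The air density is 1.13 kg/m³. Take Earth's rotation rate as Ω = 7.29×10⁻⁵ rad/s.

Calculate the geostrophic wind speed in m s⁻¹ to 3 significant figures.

Coriolis parameter at 61°S:
f = 2Ω sin φ = 2 × 7.29×10⁻⁵ × sin 61° = 1.28×10⁻⁴ s⁻¹
Pressure gradient: |∂P/∂n| = 200 Pa / 375000 m = 5.33×10⁻⁴ Pa/m
Geostrophic balance (pressure-gradient force = Coriolis force):
V_g = (1/(fρ)) |∂P/∂n| = 5.33×10⁻⁴ / (1.28×10⁻⁴ × 1.13) = 3.70 m/s

3.70 m s⁻¹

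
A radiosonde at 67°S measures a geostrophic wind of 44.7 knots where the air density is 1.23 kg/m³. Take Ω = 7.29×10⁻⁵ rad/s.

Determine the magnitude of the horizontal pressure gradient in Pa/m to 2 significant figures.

Coriolis parameter at 67°S:
f = 2Ω sin φ = 2 × 7.29×10⁻⁵ × sin 67° = 1.34×10⁻⁴ s⁻¹
Wind speed in SI: 44.7 knots = 23.0 m/s
Geostrophic balance rearranged: |∂P/∂n| = f ρ V_g
|∂P/∂n| = 1.34×10⁻⁴ × 1.23 × 23.0 = 3.80×10⁻³ Pa/m

3.8×10⁻³ Pa/m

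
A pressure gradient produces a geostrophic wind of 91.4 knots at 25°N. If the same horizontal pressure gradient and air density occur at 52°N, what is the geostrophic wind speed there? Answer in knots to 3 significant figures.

With the same pressure gradient and density, V_g ∝ 1/f ∝ 1/sin φ.
V₂ = V₁ · sin φ₁ / sin φ₂ = 91.4 × sin 25° / sin 52°
V₂ = 91.4 × 0.4226/0.7880 = 49.0 knots

49.0 knots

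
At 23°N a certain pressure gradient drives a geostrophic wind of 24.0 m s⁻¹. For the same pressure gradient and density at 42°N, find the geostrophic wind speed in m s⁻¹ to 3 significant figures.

14.0 m s⁻¹

With the same pressure gradient and density, V_g ∝ 1/f ∝ 1/sin φ.
V₂ = V₁ · sin φ₁ / sin φ₂ = 24.0 × sin 23° / sin 42°
V₂ = 24.0 × 0.3907/0.6691 = 14.0 m s⁻¹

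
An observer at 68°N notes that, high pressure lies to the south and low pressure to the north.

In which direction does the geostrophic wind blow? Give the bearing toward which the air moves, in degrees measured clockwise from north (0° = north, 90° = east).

090°

The pressure-gradient force points toward the north (bearing 000°).
Geostrophic balance: in the Northern Hemisphere the Coriolis force deflects motion to the right, so the geostrophic wind blows 90° to the right of the pressure-gradient force (low pressure on the left).
Rotating 000° by 90° clockwise gives 090° — the wind blows toward the east.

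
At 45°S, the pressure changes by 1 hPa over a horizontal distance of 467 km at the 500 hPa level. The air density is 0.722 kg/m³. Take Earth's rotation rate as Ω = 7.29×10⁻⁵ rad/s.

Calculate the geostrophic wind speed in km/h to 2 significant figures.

Coriolis parameter at 45°S:
f = 2Ω sin φ = 2 × 7.29×10⁻⁵ × sin 45° = 1.03×10⁻⁴ s⁻¹
Pressure gradient: |∂P/∂n| = 100 Pa / 467000 m = 2.14×10⁻⁴ Pa/m
Geostrophic balance (pressure-gradient force = Coriolis force):
V_g = (1/(fρ)) |∂P/∂n| = 2.14×10⁻⁴ / (1.03×10⁻⁴ × 0.722) = 2.88 m/s
Converting: 2.88 m/s × 3.6 = 10 km/h

10 km/h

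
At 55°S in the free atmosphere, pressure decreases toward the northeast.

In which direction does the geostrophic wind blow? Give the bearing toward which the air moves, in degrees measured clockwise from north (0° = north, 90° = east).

315°

The pressure-gradient force points toward the northeast (bearing 045°).
Geostrophic balance: in the Southern Hemisphere the Coriolis force deflects motion to the left, so the geostrophic wind blows 90° to the left of the pressure-gradient force (low pressure on the right).
Rotating 045° by 90° counterclockwise gives 315° — the wind blows toward the northwest.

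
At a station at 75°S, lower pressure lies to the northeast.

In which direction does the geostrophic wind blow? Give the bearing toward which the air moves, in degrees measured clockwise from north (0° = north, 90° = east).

The pressure-gradient force points toward the northeast (bearing 045°).
Geostrophic balance: in the Southern Hemisphere the Coriolis force deflects motion to the left, so the geostrophic wind blows 90° to the left of the pressure-gradient force (low pressure on the right).
Rotating 045° by 90° counterclockwise gives 315° — the wind blows toward the northwest.

315°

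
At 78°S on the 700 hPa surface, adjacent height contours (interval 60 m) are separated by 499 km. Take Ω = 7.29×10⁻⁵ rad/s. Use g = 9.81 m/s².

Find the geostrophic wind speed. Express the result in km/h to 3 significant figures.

Coriolis parameter at 78°S:
f = 2Ω sin φ = 2 × 7.29×10⁻⁵ × sin 78° = 1.43×10⁻⁴ s⁻¹
Height gradient: |∂Z/∂n| = 60 m / 499000 m = 1.20×10⁻⁴
On a pressure surface, geostrophic balance gives V_g = (g/f)|∂Z/∂n|:
V_g = 9.81 × 1.20×10⁻⁴ / 1.43×10⁻⁴ = 8.27 m/s
Converting: 8.27 m/s × 3.6 = 29.8 km/h

29.8 km/h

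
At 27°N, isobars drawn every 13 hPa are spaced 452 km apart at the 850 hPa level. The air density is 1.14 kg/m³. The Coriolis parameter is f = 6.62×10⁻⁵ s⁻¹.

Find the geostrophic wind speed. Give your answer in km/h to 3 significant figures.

Pressure gradient: |∂P/∂n| = 1300 Pa / 452000 m = 2.88×10⁻³ Pa/m
Geostrophic balance (pressure-gradient force = Coriolis force):
V_g = (1/(fρ)) |∂P/∂n| = 2.88×10⁻³ / (6.62×10⁻⁵ × 1.14) = 38.1 m/s
Converting: 38.1 m/s × 3.6 = 137 km/h

137 km/h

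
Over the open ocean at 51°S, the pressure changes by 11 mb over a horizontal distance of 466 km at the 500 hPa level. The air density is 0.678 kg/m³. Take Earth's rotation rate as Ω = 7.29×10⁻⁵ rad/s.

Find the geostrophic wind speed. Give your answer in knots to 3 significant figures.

Coriolis parameter at 51°S:
f = 2Ω sin φ = 2 × 7.29×10⁻⁵ × sin 51° = 1.13×10⁻⁴ s⁻¹
Pressure gradient: |∂P/∂n| = 1100 Pa / 466000 m = 2.36×10⁻³ Pa/m
Geostrophic balance (pressure-gradient force = Coriolis force):
V_g = (1/(fρ)) |∂P/∂n| = 2.36×10⁻³ / (1.13×10⁻⁴ × 0.678) = 30.7 m/s
Converting: 30.7 m/s × 1.944 = 59.7 knots

59.7 knots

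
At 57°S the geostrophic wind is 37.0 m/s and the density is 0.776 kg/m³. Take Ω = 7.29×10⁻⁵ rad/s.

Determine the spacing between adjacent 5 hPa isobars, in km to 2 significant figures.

Coriolis parameter at 57°S:
f = 2Ω sin φ = 2 × 7.29×10⁻⁵ × sin 57° = 1.22×10⁻⁴ s⁻¹
Geostrophic balance rearranged: |∂P/∂n| = f ρ V_g
|∂P/∂n| = 1.22×10⁻⁴ × 0.776 × 37.0 = 3.51×10⁻³ Pa/m
Isobar spacing: Δn = ΔP/|∂P/∂n| = 500 Pa / 3.51×10⁻³ Pa/m = 142416 m ≈ 140 km

140 km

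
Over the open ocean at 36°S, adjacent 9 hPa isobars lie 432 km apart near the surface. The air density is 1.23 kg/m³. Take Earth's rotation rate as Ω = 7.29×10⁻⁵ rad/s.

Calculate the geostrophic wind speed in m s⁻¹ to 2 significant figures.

20 m s⁻¹

Coriolis parameter at 36°S:
f = 2Ω sin φ = 2 × 7.29×10⁻⁵ × sin 36° = 8.57×10⁻⁵ s⁻¹
Pressure gradient: |∂P/∂n| = 900 Pa / 432000 m = 2.08×10⁻³ Pa/m
Geostrophic balance (pressure-gradient force = Coriolis force):
V_g = (1/(fρ)) |∂P/∂n| = 2.08×10⁻³ / (8.57×10⁻⁵ × 1.23) = 19.8 m/s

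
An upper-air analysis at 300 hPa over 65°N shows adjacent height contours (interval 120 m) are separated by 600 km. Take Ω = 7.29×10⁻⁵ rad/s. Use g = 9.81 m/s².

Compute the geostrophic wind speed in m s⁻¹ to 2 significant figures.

15 m s⁻¹

Coriolis parameter at 65°N:
f = 2Ω sin φ = 2 × 7.29×10⁻⁵ × sin 65° = 1.32×10⁻⁴ s⁻¹
Height gradient: |∂Z/∂n| = 120 m / 600000 m = 2.00×10⁻⁴
On a pressure surface, geostrophic balance gives V_g = (g/f)|∂Z/∂n|:
V_g = 9.81 × 2.00×10⁻⁴ / 1.32×10⁻⁴ = 14.8 m/s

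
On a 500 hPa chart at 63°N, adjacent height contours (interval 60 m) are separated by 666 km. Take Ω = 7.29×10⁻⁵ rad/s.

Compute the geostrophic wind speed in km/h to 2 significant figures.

Coriolis parameter at 63°N:
f = 2Ω sin φ = 2 × 7.29×10⁻⁵ × sin 63° = 1.30×10⁻⁴ s⁻¹
Height gradient: |∂Z/∂n| = 60 m / 666000 m = 9.01×10⁻⁵
On a pressure surface, geostrophic balance gives V_g = (g/f)|∂Z/∂n|:
V_g = 9.81 × 9.01×10⁻⁵ / 1.30×10⁻⁴ = 6.80 m/s
Converting: 6.80 m/s × 3.6 = 24 km/h

24 km/h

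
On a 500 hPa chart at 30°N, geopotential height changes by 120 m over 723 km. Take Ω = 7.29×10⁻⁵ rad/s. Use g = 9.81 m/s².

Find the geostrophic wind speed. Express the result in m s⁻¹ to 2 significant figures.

22 m s⁻¹

Coriolis parameter at 30°N:
f = 2Ω sin φ = 2 × 7.29×10⁻⁵ × sin 30° = 7.29×10⁻⁵ s⁻¹
Height gradient: |∂Z/∂n| = 120 m / 723000 m = 1.66×10⁻⁴
On a pressure surface, geostrophic balance gives V_g = (g/f)|∂Z/∂n|:
V_g = 9.81 × 1.66×10⁻⁴ / 7.29×10⁻⁵ = 22.3 m/s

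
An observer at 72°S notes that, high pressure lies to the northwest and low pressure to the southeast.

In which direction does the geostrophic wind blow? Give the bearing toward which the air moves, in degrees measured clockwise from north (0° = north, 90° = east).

045°

The pressure-gradient force points toward the southeast (bearing 135°).
Geostrophic balance: in the Southern Hemisphere the Coriolis force deflects motion to the left, so the geostrophic wind blows 90° to the left of the pressure-gradient force (low pressure on the right).
Rotating 135° by 90° counterclockwise gives 045° — the wind blows toward the northeast.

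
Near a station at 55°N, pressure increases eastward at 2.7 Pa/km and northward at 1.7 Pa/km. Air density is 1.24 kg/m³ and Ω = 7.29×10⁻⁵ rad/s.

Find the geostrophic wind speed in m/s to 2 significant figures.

22 m/s

Coriolis parameter at 55°N:
f = 2Ω sin φ = 2 × 7.29×10⁻⁵ × sin 55° = 1.19×10⁻⁴ s⁻¹
Component geostrophic relations (x east, y north):
u_g = −(1/(fρ)) ∂P/∂y,  v_g = (1/(fρ)) ∂P/∂x
u_g = −(1.7×10⁻³)/(1.19×10⁻⁴ × 1.24) = −11.5 m/s;  v_g = (2.7×10⁻³)/(1.19×10⁻⁴ × 1.24) = 18.2 m/s
|V_g| = √(u_g² + v_g²) = 21.5 m/s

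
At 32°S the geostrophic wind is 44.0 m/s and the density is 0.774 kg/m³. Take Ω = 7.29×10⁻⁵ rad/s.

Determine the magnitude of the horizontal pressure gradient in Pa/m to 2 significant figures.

Coriolis parameter at 32°S:
f = 2Ω sin φ = 2 × 7.29×10⁻⁵ × sin 32° = 7.73×10⁻⁵ s⁻¹
Geostrophic balance rearranged: |∂P/∂n| = f ρ V_g
|∂P/∂n| = 7.73×10⁻⁵ × 0.774 × 44.0 = 2.63×10⁻³ Pa/m

2.6×10⁻³ Pa/m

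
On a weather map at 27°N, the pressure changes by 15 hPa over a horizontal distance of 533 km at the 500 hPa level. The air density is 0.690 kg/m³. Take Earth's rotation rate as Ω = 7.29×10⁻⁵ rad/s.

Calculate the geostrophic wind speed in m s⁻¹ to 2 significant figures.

Coriolis parameter at 27°N:
f = 2Ω sin φ = 2 × 7.29×10⁻⁵ × sin 27° = 6.62×10⁻⁵ s⁻¹
Pressure gradient: |∂P/∂n| = 1500 Pa / 533000 m = 2.81×10⁻³ Pa/m
Geostrophic balance (pressure-gradient force = Coriolis force):
V_g = (1/(fρ)) |∂P/∂n| = 2.81×10⁻³ / (6.62×10⁻⁵ × 0.690) = 61.6 m/s

62 m s⁻¹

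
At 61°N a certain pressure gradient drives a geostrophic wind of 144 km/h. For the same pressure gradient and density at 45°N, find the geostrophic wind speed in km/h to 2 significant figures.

180 km/h

With the same pressure gradient and density, V_g ∝ 1/f ∝ 1/sin φ.
V₂ = V₁ · sin φ₁ / sin φ₂ = 144 × sin 61° / sin 45°
V₂ = 144 × 0.8746/0.7071 = 180 km/h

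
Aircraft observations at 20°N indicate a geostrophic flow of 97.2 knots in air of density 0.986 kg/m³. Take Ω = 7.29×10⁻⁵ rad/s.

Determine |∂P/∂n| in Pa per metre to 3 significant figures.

Coriolis parameter at 20°N:
f = 2Ω sin φ = 2 × 7.29×10⁻⁵ × sin 20° = 4.99×10⁻⁵ s⁻¹
Wind speed in SI: 97.2 knots = 50.0 m/s
Geostrophic balance rearranged: |∂P/∂n| = f ρ V_g
|∂P/∂n| = 4.99×10⁻⁵ × 0.986 × 50.0 = 2.46×10⁻³ Pa/m

2.46×10⁻³ Pa/m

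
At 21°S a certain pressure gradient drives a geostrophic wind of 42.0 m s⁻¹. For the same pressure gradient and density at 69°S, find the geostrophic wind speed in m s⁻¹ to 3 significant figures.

16.1 m s⁻¹

With the same pressure gradient and density, V_g ∝ 1/f ∝ 1/sin φ.
V₂ = V₁ · sin φ₁ / sin φ₂ = 42.0 × sin 21° / sin 69°
V₂ = 42.0 × 0.3584/0.9336 = 16.1 m s⁻¹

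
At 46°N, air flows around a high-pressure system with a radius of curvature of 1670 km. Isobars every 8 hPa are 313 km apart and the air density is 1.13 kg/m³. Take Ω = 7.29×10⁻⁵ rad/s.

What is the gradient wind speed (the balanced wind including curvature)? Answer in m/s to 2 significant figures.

25 m/s

Coriolis parameter at 46°N:
f = 2Ω sin φ = 2 × 7.29×10⁻⁵ × sin 46° = 1.05×10⁻⁴ s⁻¹
Pressure gradient: |∂P/∂n| = 800 Pa / 313000 m = 2.56×10⁻³ Pa/m
Geostrophic speed: V_g = |∂P/∂n|/(fρ) = 2.56×10⁻³/(1.05×10⁻⁴ × 1.13) = 21.6 m/s
Around a high, pressure-gradient force acts outward with centrifugal, so Coriolis balances both:
fV = (1/ρ)|∂P/∂n| + V²/R  →  V² − fR·V + fR·V_g = 0
With fR = 1.05×10⁻⁴ × 1670×10³ m = 175 m/s:
V = [fR − √((fR)² − 4 fR V_g)]/2 = [175 − √(175² − 4×175×21.6)]/2 = 25.2 m/s
Supergeostrophic (V > V_g = 21.6 m/s), as expected around a high.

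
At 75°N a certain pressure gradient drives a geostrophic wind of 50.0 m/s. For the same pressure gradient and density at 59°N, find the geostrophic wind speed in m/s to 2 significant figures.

With the same pressure gradient and density, V_g ∝ 1/f ∝ 1/sin φ.
V₂ = V₁ · sin φ₁ / sin φ₂ = 50.0 × sin 75° / sin 59°
V₂ = 50.0 × 0.9659/0.8572 = 56 m/s

56 m/s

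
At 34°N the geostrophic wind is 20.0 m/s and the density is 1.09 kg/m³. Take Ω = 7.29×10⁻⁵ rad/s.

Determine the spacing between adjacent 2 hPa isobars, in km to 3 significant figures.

Coriolis parameter at 34°N:
f = 2Ω sin φ = 2 × 7.29×10⁻⁵ × sin 34° = 8.15×10⁻⁵ s⁻¹
Geostrophic balance rearranged: |∂P/∂n| = f ρ V_g
|∂P/∂n| = 8.15×10⁻⁵ × 1.09 × 20.0 = 1.78×10⁻³ Pa/m
Isobar spacing: Δn = ΔP/|∂P/∂n| = 200 Pa / 1.78×10⁻³ Pa/m = 112526 m ≈ 113 km

113 km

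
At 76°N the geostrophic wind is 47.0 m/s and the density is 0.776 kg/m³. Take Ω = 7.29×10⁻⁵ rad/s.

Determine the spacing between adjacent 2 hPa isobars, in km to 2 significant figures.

Coriolis parameter at 76°N:
f = 2Ω sin φ = 2 × 7.29×10⁻⁵ × sin 76° = 1.41×10⁻⁴ s⁻¹
Geostrophic balance rearranged: |∂P/∂n| = f ρ V_g
|∂P/∂n| = 1.41×10⁻⁴ × 0.776 × 47.0 = 5.16×10⁻³ Pa/m
Isobar spacing: Δn = ΔP/|∂P/∂n| = 200 Pa / 5.16×10⁻³ Pa/m = 38762 m ≈ 39 km

39 km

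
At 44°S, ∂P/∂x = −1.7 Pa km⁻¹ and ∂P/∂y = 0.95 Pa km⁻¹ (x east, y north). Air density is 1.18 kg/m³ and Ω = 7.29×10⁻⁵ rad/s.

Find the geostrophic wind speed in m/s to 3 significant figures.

Coriolis parameter at 44°S:
f = 2Ω sin φ = 2 × 7.29×10⁻⁵ × sin 44° = 1.01×10⁻⁴ s⁻¹
In the Southern Hemisphere f is negative: f = −1.01×10⁻⁴ s⁻¹.
Component geostrophic relations (x east, y north):
u_g = −(1/(fρ)) ∂P/∂y,  v_g = (1/(fρ)) ∂P/∂x
u_g = −(0.95×10⁻³)/(−1.01×10⁻⁴ × 1.18) = 7.95 m/s;  v_g = (−1.7×10⁻³)/(−1.01×10⁻⁴ × 1.18) = 14.2 m/s
|V_g| = √(u_g² + v_g²) = 16.3 m/s

16.3 m/s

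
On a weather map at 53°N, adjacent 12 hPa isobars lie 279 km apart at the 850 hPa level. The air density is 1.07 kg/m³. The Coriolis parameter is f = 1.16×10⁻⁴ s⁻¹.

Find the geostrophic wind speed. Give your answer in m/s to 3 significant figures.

Pressure gradient: |∂P/∂n| = 1200 Pa / 279000 m = 4.30×10⁻³ Pa/m
Geostrophic balance (pressure-gradient force = Coriolis force):
V_g = (1/(fρ)) |∂P/∂n| = 4.30×10⁻³ / (1.16×10⁻⁴ × 1.07) = 34.7 m/s

34.7 m/s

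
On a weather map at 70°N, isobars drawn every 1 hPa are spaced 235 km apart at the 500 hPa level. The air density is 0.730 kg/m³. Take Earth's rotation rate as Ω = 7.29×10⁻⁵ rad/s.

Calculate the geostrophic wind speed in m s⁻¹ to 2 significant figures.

4.3 m s⁻¹

Coriolis parameter at 70°N:
f = 2Ω sin φ = 2 × 7.29×10⁻⁵ × sin 70° = 1.37×10⁻⁴ s⁻¹
Pressure gradient: |∂P/∂n| = 100 Pa / 235000 m = 4.26×10⁻⁴ Pa/m
Geostrophic balance (pressure-gradient force = Coriolis force):
V_g = (1/(fρ)) |∂P/∂n| = 4.26×10⁻⁴ / (1.37×10⁻⁴ × 0.730) = 4.25 m/s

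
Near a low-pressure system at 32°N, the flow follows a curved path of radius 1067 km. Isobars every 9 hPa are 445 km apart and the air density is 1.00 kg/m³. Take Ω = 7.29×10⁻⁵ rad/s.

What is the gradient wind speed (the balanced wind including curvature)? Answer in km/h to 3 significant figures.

75.2 km/h

Coriolis parameter at 32°N:
f = 2Ω sin φ = 2 × 7.29×10⁻⁵ × sin 32° = 7.73×10⁻⁵ s⁻¹
Pressure gradient: |∂P/∂n| = 900 Pa / 445000 m = 2.02×10⁻³ Pa/m
Geostrophic speed: V_g = |∂P/∂n|/(fρ) = 2.02×10⁻³/(7.73×10⁻⁵ × 1.00) = 26.2 m/s
Around a low, centrifugal force acts outward with Coriolis, so pressure-gradient force balances both:
(1/ρ)|∂P/∂n| = fV + V²/R  →  V² + fR·V − fR·V_g = 0
With fR = 7.73×10⁻⁵ × 1067×10³ m = 82.4 m/s:
V = [−fR + √((fR)² + 4 fR V_g)]/2 = [−82.4 + √(82.4² + 4×82.4×26.2)]/2 = 20.9 m/s
Subgeostrophic (V < V_g = 26.2 m/s), as expected around a low.
Converting: 20.9 m/s × 3.6 = 75.2 km/h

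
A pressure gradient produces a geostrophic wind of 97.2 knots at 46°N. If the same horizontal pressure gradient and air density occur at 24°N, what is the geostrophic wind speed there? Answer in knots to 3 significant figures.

With the same pressure gradient and density, V_g ∝ 1/f ∝ 1/sin φ.
V₂ = V₁ · sin φ₁ / sin φ₂ = 97.2 × sin 46° / sin 24°
V₂ = 97.2 × 0.7193/0.4067 = 172 knots

172 knots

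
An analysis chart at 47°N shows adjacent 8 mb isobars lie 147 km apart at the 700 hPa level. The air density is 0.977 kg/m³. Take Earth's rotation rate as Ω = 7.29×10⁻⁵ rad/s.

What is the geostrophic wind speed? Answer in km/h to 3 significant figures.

Coriolis parameter at 47°N:
f = 2Ω sin φ = 2 × 7.29×10⁻⁵ × sin 47° = 1.07×10⁻⁴ s⁻¹
Pressure gradient: |∂P/∂n| = 800 Pa / 147000 m = 5.44×10⁻³ Pa/m
Geostrophic balance (pressure-gradient force = Coriolis force):
V_g = (1/(fρ)) |∂P/∂n| = 5.44×10⁻³ / (1.07×10⁻⁴ × 0.977) = 52.2 m/s
Converting: 52.2 m/s × 3.6 = 188 km/h

188 km/h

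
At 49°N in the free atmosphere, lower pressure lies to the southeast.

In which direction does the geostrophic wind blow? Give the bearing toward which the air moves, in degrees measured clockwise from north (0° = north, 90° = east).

225°

The pressure-gradient force points toward the southeast (bearing 135°).
Geostrophic balance: in the Northern Hemisphere the Coriolis force deflects motion to the right, so the geostrophic wind blows 90° to the right of the pressure-gradient force (low pressure on the left).
Rotating 135° by 90° clockwise gives 225° — the wind blows toward the southwest.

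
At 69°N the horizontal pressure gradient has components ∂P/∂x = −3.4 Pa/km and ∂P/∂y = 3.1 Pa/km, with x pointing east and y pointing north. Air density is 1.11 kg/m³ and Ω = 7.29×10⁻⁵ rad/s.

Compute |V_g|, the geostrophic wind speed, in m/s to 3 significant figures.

Coriolis parameter at 69°N:
f = 2Ω sin φ = 2 × 7.29×10⁻⁵ × sin 69° = 1.36×10⁻⁴ s⁻¹
Component geostrophic relations (x east, y north):
u_g = −(1/(fρ)) ∂P/∂y,  v_g = (1/(fρ)) ∂P/∂x
u_g = −(3.1×10⁻³)/(1.36×10⁻⁴ × 1.11) = −20.5 m/s;  v_g = (−3.4×10⁻³)/(1.36×10⁻⁴ × 1.11) = −22.5 m/s
|V_g| = √(u_g² + v_g²) = 30.5 m/s

30.5 m/s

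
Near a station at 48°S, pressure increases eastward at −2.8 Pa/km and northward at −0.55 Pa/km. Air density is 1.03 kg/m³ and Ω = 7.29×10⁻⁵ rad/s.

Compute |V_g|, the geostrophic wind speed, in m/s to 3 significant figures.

25.6 m/s

Coriolis parameter at 48°S:
f = 2Ω sin φ = 2 × 7.29×10⁻⁵ × sin 48° = 1.08×10⁻⁴ s⁻¹
In the Southern Hemisphere f is negative: f = −1.08×10⁻⁴ s⁻¹.
Component geostrophic relations (x east, y north):
u_g = −(1/(fρ)) ∂P/∂y,  v_g = (1/(fρ)) ∂P/∂x
u_g = −(−0.55×10⁻³)/(−1.08×10⁻⁴ × 1.03) = −4.93 m/s;  v_g = (−2.8×10⁻³)/(−1.08×10⁻⁴ × 1.03) = 25.1 m/s
|V_g| = √(u_g² + v_g²) = 25.6 m/s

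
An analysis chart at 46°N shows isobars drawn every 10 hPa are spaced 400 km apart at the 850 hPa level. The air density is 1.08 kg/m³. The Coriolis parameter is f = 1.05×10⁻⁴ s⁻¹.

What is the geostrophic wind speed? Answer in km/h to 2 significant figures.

79 km/h

Pressure gradient: |∂P/∂n| = 1000 Pa / 400000 m = 2.50×10⁻³ Pa/m
Geostrophic balance (pressure-gradient force = Coriolis force):
V_g = (1/(fρ)) |∂P/∂n| = 2.50×10⁻³ / (1.05×10⁻⁴ × 1.08) = 22.0 m/s
Converting: 22.0 m/s × 3.6 = 79 km/h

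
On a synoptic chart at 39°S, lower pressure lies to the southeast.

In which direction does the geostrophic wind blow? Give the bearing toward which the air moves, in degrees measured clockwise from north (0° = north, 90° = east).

045°

The pressure-gradient force points toward the southeast (bearing 135°).
Geostrophic balance: in the Southern Hemisphere the Coriolis force deflects motion to the left, so the geostrophic wind blows 90° to the left of the pressure-gradient force (low pressure on the right).
Rotating 135° by 90° counterclockwise gives 045° — the wind blows toward the northeast.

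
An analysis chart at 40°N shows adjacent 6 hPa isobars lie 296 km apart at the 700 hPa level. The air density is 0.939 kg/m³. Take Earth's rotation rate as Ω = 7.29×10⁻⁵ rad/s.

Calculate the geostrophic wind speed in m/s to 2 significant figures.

23 m/s

Coriolis parameter at 40°N:
f = 2Ω sin φ = 2 × 7.29×10⁻⁵ × sin 40° = 9.37×10⁻⁵ s⁻¹
Pressure gradient: |∂P/∂n| = 600 Pa / 296000 m = 2.03×10⁻³ Pa/m
Geostrophic balance (pressure-gradient force = Coriolis force):
V_g = (1/(fρ)) |∂P/∂n| = 2.03×10⁻³ / (9.37×10⁻⁵ × 0.939) = 23.0 m/s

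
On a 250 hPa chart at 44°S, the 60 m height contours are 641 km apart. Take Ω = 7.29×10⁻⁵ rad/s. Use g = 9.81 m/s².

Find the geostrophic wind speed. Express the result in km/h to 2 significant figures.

Coriolis parameter at 44°S:
f = 2Ω sin φ = 2 × 7.29×10⁻⁵ × sin 44° = 1.01×10⁻⁴ s⁻¹
Height gradient: |∂Z/∂n| = 60 m / 641000 m = 9.36×10⁻⁵
On a pressure surface, geostrophic balance gives V_g = (g/f)|∂Z/∂n|:
V_g = 9.81 × 9.36×10⁻⁵ / 1.01×10⁻⁴ = 9.07 m/s
Converting: 9.07 m/s × 3.6 = 33 km/h

33 km/h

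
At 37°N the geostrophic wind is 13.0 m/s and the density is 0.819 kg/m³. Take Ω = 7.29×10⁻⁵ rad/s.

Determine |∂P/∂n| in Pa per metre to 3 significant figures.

Coriolis parameter at 37°N:
f = 2Ω sin φ = 2 × 7.29×10⁻⁵ × sin 37° = 8.77×10⁻⁵ s⁻¹
Geostrophic balance rearranged: |∂P/∂n| = f ρ V_g
|∂P/∂n| = 8.77×10⁻⁵ × 0.819 × 13.0 = 9.34×10⁻⁴ Pa/m

9.34×10⁻⁴ Pa/m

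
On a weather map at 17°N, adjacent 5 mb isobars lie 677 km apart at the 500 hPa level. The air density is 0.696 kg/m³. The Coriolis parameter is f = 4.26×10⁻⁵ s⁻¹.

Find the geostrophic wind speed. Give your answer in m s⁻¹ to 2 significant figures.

Pressure gradient: |∂P/∂n| = 500 Pa / 677000 m = 7.39×10⁻⁴ Pa/m
Geostrophic balance (pressure-gradient force = Coriolis force):
V_g = (1/(fρ)) |∂P/∂n| = 7.39×10⁻⁴ / (4.26×10⁻⁵ × 0.696) = 24.9 m/s

25 m s⁻¹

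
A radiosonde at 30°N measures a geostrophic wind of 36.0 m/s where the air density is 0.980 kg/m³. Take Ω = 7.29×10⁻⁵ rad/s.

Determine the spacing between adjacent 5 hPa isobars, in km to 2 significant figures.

Coriolis parameter at 30°N:
f = 2Ω sin φ = 2 × 7.29×10⁻⁵ × sin 30° = 7.29×10⁻⁵ s⁻¹
Geostrophic balance rearranged: |∂P/∂n| = f ρ V_g
|∂P/∂n| = 7.29×10⁻⁵ × 0.980 × 36.0 = 2.57×10⁻³ Pa/m
Isobar spacing: Δn = ΔP/|∂P/∂n| = 500 Pa / 2.57×10⁻³ Pa/m = 194408 m ≈ 190 km

190 km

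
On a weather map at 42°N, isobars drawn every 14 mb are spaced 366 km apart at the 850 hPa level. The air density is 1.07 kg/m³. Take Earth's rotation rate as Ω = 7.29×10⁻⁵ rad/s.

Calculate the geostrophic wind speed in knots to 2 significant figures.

71 knots

Coriolis parameter at 42°N:
f = 2Ω sin φ = 2 × 7.29×10⁻⁵ × sin 42° = 9.76×10⁻⁵ s⁻¹
Pressure gradient: |∂P/∂n| = 1400 Pa / 366000 m = 3.83×10⁻³ Pa/m
Geostrophic balance (pressure-gradient force = Coriolis force):
V_g = (1/(fρ)) |∂P/∂n| = 3.83×10⁻³ / (9.76×10⁻⁵ × 1.07) = 36.6 m/s
Converting: 36.6 m/s × 1.944 = 71 knots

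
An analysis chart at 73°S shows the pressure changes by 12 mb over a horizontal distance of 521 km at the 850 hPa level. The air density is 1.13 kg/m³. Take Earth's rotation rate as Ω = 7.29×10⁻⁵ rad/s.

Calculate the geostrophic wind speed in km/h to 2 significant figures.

Coriolis parameter at 73°S:
f = 2Ω sin φ = 2 × 7.29×10⁻⁵ × sin 73° = 1.39×10⁻⁴ s⁻¹
Pressure gradient: |∂P/∂n| = 1200 Pa / 521000 m = 2.30×10⁻³ Pa/m
Geostrophic balance (pressure-gradient force = Coriolis force):
V_g = (1/(fρ)) |∂P/∂n| = 2.30×10⁻³ / (1.39×10⁻⁴ × 1.13) = 14.6 m/s
Converting: 14.6 m/s × 3.6 = 53 km/h

53 km/h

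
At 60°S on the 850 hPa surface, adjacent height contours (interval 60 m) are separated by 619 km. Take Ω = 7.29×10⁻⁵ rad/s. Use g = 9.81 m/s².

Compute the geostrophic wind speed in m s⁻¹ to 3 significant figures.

Coriolis parameter at 60°S:
f = 2Ω sin φ = 2 × 7.29×10⁻⁵ × sin 60° = 1.26×10⁻⁴ s⁻¹
Height gradient: |∂Z/∂n| = 60 m / 619000 m = 9.69×10⁻⁵
On a pressure surface, geostrophic balance gives V_g = (g/f)|∂Z/∂n|:
V_g = 9.81 × 9.69×10⁻⁵ / 1.26×10⁻⁴ = 7.53 m/s

7.53 m s⁻¹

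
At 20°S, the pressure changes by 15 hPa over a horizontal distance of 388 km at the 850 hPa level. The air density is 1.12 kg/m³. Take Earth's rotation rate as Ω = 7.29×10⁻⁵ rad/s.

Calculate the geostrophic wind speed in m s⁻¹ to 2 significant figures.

Coriolis parameter at 20°S:
f = 2Ω sin φ = 2 × 7.29×10⁻⁵ × sin 20° = 4.99×10⁻⁵ s⁻¹
Pressure gradient: |∂P/∂n| = 1500 Pa / 388000 m = 3.87×10⁻³ Pa/m
Geostrophic balance (pressure-gradient force = Coriolis force):
V_g = (1/(fρ)) |∂P/∂n| = 3.87×10⁻³ / (4.99×10⁻⁵ × 1.12) = 69.2 m/s

69 m s⁻¹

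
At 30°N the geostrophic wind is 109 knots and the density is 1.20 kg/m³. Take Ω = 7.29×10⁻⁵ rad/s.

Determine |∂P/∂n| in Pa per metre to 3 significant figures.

Coriolis parameter at 30°N:
f = 2Ω sin φ = 2 × 7.29×10⁻⁵ × sin 30° = 7.29×10⁻⁵ s⁻¹
Wind speed in SI: 109 knots = 56.1 m/s
Geostrophic balance rearranged: |∂P/∂n| = f ρ V_g
|∂P/∂n| = 7.29×10⁻⁵ × 1.20 × 56.1 = 4.91×10⁻³ Pa/m

4.91×10⁻³ Pa/m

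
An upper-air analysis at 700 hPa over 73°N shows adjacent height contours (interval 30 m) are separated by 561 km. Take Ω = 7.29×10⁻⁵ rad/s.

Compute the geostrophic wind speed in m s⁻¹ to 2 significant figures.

3.8 m s⁻¹

Coriolis parameter at 73°N:
f = 2Ω sin φ = 2 × 7.29×10⁻⁵ × sin 73° = 1.39×10⁻⁴ s⁻¹
Height gradient: |∂Z/∂n| = 30 m / 561000 m = 5.35×10⁻⁵
On a pressure surface, geostrophic balance gives V_g = (g/f)|∂Z/∂n|:
V_g = 9.81 × 5.35×10⁻⁵ / 1.39×10⁻⁴ = 3.76 m/s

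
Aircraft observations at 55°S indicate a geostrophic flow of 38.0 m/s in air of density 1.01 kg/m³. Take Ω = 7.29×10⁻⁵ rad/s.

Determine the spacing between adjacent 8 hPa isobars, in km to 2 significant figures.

Coriolis parameter at 55°S:
f = 2Ω sin φ = 2 × 7.29×10⁻⁵ × sin 55° = 1.19×10⁻⁴ s⁻¹
Geostrophic balance rearranged: |∂P/∂n| = f ρ V_g
|∂P/∂n| = 1.19×10⁻⁴ × 1.01 × 38.0 = 4.58×10⁻³ Pa/m
Isobar spacing: Δn = ΔP/|∂P/∂n| = 800 Pa / 4.58×10⁻³ Pa/m = 174527 m ≈ 170 km

170 km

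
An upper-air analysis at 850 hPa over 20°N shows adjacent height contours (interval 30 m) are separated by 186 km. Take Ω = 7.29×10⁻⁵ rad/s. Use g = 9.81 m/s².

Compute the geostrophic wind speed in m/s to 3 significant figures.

31.7 m/s

Coriolis parameter at 20°N:
f = 2Ω sin φ = 2 × 7.29×10⁻⁵ × sin 20° = 4.99×10⁻⁵ s⁻¹
Height gradient: |∂Z/∂n| = 30 m / 186000 m = 1.61×10⁻⁴
On a pressure surface, geostrophic balance gives V_g = (g/f)|∂Z/∂n|:
V_g = 9.81 × 1.61×10⁻⁴ / 4.99×10⁻⁵ = 31.7 m/s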